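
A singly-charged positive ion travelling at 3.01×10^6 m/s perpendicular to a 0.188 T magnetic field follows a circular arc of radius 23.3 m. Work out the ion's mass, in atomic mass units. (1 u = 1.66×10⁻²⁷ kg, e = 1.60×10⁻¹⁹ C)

qvB = mv²/r ⇒ m = qBr/v.
m = (1×1.60×10^-19)(0.188)(23.3) / (3.01×10^6) = 2.33×10^-25 kg = 140 u.

m ≈ 140 u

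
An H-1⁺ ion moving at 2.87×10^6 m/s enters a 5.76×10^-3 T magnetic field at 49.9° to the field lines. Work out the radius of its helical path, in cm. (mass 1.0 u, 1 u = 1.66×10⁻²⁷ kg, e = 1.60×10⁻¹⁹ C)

Only the perpendicular component v⊥ = v sin49.9° = 2.20×10^6 m/s is bent by the field.
r = m v⊥ /(qB) = (1.66×10^-27)(2.20×10^6) / [(1×1.60×10^-19)(5.76×10^-3)] = 3.95 m.

r ≈ 395 cm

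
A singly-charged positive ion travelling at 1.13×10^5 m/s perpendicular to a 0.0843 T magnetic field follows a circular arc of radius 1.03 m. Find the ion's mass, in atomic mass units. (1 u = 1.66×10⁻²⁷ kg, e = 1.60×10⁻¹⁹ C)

qvB = mv²/r ⇒ m = qBr/v.
m = (1×1.60×10^-19)(0.0843)(1.03) / (1.13×10^5) = 1.23×10^-25 kg = 74.1 u.

m ≈ 74.1 u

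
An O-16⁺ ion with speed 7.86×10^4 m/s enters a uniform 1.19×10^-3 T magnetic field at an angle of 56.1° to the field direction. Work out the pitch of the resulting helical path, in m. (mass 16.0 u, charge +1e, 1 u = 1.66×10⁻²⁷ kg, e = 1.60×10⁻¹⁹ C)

pitch ≈ 38.4 m

The velocity component along B is v∥ = v cos56.1° = 4.38×10^4 m/s.
The cyclotron period T = 2πm/(qB) = 8.76×10^-4 s is set by m, q, B alone.
Pitch = v∥·T = (4.38×10^4)(8.76×10^-4) = 38.4 m.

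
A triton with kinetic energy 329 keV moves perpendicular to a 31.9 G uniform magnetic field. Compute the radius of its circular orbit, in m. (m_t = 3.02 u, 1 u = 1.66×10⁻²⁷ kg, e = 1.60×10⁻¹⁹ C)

r ≈ 45.0 m

Convert the energy: K = 329 keV = 5.26×10^-14 J.
v = √(2K/m) = √(2·5.26×10^-14/5.01×10^-27) = 4.58×10^6 m/s.
r = mv/(qB) = (5.01×10^-27)(4.58×10^6) / [(1×1.60×10^-19)(3.19×10^-3)] = 45.0 m.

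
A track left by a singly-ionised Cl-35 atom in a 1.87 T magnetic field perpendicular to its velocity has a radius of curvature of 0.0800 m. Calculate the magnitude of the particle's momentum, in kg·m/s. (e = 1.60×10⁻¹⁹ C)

Since qvB = mv²/r, the momentum p = mv = qBr.
p = (1×1.60×10^-19)(1.87)(0.0800) = 2.39×10^-20 kg·m/s.

p ≈ 2.39×10^-20 kg·m/s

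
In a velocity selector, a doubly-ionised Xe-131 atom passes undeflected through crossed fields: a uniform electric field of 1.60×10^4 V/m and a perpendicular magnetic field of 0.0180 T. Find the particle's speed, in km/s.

v ≈ 889 km/s

For zero net force, qE = qvB, so v = E/B.
v = (1.60×10^4) / (0.0180) = 8.89×10^5 m/s.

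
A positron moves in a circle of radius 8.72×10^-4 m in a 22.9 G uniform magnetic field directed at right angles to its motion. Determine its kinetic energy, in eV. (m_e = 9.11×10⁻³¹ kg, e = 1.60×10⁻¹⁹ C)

K ≈ 0.350 eV

v = qBr/m = (1×1.60×10^-19)(2.29×10^-3)(8.72×10^-4) / (9.11×10^-31) = 3.51×10^5 m/s.
K = ½mv² = 0.5·(9.11×10^-31)·(3.51×10^5)² = 5.60×10^-20 J = 0.350 eV.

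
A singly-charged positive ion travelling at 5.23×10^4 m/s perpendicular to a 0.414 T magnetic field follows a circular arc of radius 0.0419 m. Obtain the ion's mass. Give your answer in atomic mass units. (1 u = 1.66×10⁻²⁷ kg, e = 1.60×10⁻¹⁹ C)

qvB = mv²/r ⇒ m = qBr/v.
m = (1×1.60×10^-19)(0.414)(0.0419) / (5.23×10^4) = 5.31×10^-26 kg = 32.0 u.

m ≈ 32.0 u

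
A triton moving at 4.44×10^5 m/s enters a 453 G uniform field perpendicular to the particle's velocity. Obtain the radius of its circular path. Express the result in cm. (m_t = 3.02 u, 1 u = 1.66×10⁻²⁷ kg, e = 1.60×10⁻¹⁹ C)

r ≈ 30.7 cm

The magnetic force provides the centripetal force: qvB = mv²/r, so r = mv/(qB).
r = (5.01×10^-27 kg)(4.44×10^5 m/s) / [(1×1.60×10^-19 C)(0.0453 T)] = 0.307 m.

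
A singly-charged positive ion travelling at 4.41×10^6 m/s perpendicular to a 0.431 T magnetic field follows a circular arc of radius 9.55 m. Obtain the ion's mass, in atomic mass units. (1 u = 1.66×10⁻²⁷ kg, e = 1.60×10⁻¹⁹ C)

m ≈ 90.0 u

qvB = mv²/r ⇒ m = qBr/v.
m = (1×1.60×10^-19)(0.431)(9.55) / (4.41×10^6) = 1.49×10^-25 kg = 90.0 u.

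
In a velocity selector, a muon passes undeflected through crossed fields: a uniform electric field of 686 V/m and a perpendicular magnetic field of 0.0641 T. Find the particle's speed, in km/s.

For zero net force, qE = qvB, so v = E/B.
v = (686) / (0.0641) = 1.07×10^4 m/s.

v ≈ 10.7 km/s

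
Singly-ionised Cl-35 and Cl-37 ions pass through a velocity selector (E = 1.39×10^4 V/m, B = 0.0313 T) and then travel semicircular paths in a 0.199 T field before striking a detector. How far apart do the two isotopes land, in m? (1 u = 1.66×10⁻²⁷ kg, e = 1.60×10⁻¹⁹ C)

Δd ≈ 0.0926 m

Both emerge at v = E/B₁ = 4.44×10^5 m/s.
r = mv/(qB₂), so r₁ = 0.8104 m and r₂ = 0.8567 m, giving Δr = 0.0463 m.
After a semicircle each ion lands a diameter 2r from the entry slit, so the separation is 2Δr = 0.0926 m.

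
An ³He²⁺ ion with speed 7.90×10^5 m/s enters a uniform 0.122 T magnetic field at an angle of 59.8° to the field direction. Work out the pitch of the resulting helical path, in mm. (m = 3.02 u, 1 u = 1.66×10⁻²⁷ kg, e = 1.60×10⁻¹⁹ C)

The velocity component along B is v∥ = v cos59.8° = 3.97×10^5 m/s.
The cyclotron period T = 2πm/(qB) = 8.07×10^-7 s is set by m, q, B alone.
Pitch = v∥·T = (3.97×10^5)(8.07×10^-7) = 0.321 m.

pitch ≈ 321 mm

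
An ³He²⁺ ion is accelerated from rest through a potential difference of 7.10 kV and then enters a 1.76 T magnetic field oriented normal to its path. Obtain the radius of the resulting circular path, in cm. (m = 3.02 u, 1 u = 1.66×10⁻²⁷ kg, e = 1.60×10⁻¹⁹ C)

r ≈ 0.847 cm

The kinetic energy gained is K = qV = (2×1.60×10^-19)(7100) = 2.27×10^-15 J.
v = √(2K/m) = 9.52×10^5 m/s.
r = mv/(qB) = (5.01×10^-27)(9.52×10^5) / [(2×1.60×10^-19)(1.76)] = 8.47×10^-3 m.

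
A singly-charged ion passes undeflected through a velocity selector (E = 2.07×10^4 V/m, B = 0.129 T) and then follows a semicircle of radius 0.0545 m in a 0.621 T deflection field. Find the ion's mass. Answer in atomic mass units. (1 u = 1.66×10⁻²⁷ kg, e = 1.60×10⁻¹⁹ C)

v = E/B₁ = 1.60×10^5 m/s.
From r = mv/(qB₂), m = qB₂r/v = (1×1.60×10^-19)(0.621)(0.0545) / (1.60×10^5) = 3.37×10^-26 kg.
In atomic mass units: m = 3.37×10^-26 / 1.66×10^-27 = 20.3 u.

m ≈ 20.3 u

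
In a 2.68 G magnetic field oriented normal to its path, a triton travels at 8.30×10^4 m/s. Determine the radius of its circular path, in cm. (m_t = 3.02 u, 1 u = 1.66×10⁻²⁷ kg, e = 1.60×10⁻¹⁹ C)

The magnetic force provides the centripetal force: qvB = mv²/r, so r = mv/(qB).
r = (5.01×10^-27 kg)(8.30×10^4 m/s) / [(1×1.60×10^-19 C)(2.68×10^-4 T)] = 9.70 m.

r ≈ 970 cm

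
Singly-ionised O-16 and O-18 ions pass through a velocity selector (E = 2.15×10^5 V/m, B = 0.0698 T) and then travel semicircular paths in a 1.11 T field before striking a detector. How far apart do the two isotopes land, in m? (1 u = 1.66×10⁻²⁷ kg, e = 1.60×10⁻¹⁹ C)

Both emerge at v = E/B₁ = 3.08×10^6 m/s.
r = mv/(qB₂), so r₁ = 0.4606 m and r₂ = 0.5182 m, giving Δr = 0.0576 m.
After a semicircle each ion lands a diameter 2r from the entry slit, so the separation is 2Δr = 0.115 m.

Δd ≈ 0.115 m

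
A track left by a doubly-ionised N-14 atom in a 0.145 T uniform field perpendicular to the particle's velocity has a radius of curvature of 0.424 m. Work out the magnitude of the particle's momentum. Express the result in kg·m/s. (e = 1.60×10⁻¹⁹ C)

Since qvB = mv²/r, the momentum p = mv = qBr.
p = (2×1.60×10^-19)(0.145)(0.424) = 1.97×10^-20 kg·m/s.

p ≈ 1.97×10^-20 kg·m/s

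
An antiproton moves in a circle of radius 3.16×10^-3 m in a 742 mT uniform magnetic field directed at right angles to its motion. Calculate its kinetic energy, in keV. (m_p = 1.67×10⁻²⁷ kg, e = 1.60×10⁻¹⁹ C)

K ≈ 0.263 keV

v = qBr/m = (1×1.60×10^-19)(0.742)(3.16×10^-3) / (1.67×10^-27) = 2.25×10^5 m/s.
K = ½mv² = 0.5·(1.67×10^-27)·(2.25×10^5)² = 4.21×10^-17 J = 0.263 keV.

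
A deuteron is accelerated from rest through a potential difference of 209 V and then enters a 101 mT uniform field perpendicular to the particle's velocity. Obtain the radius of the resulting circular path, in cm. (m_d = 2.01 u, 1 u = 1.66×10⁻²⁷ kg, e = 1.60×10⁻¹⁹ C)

r ≈ 2.92 cm

The kinetic energy gained is K = qV = (1×1.60×10^-19)(209) = 3.34×10^-17 J.
v = √(2K/m) = 1.42×10^5 m/s.
r = mv/(qB) = (3.34×10^-27)(1.42×10^5) / [(1×1.60×10^-19)(0.101)] = 0.0292 m.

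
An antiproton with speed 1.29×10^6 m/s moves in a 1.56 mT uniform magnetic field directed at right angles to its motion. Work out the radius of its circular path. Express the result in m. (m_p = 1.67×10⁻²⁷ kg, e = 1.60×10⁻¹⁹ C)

r ≈ 8.63 m

The magnetic force provides the centripetal force: qvB = mv²/r, so r = mv/(qB).
r = (1.67×10^-27 kg)(1.29×10^6 m/s) / [(1×1.60×10^-19 C)(1.56×10^-3 T)] = 8.63 m.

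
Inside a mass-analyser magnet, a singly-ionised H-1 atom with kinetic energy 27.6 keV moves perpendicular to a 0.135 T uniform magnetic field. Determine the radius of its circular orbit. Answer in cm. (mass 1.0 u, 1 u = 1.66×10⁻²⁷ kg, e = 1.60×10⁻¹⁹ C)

Convert the energy: K = 27.6 keV = 4.42×10^-15 J.
v = √(2K/m) = √(2·4.42×10^-15/1.66×10^-27) = 2.31×10^6 m/s.
r = mv/(qB) = (1.66×10^-27)(2.31×10^6) / [(1×1.60×10^-19)(0.135)] = 0.177 m.

r ≈ 17.7 cm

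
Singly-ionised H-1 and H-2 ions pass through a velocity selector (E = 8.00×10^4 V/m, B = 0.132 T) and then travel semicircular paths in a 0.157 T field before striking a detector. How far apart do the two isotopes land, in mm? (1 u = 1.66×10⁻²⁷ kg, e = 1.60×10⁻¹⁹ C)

Both emerge at v = E/B₁ = 6.06×10^5 m/s.
r = mv/(qB₂), so r₁ = 0.0401 m and r₂ = 0.0801 m, giving Δr = 0.0401 m.
After a semicircle each ion lands a diameter 2r from the entry slit, so the separation is 2Δr = 0.0801 m.

Δd ≈ 80.1 mm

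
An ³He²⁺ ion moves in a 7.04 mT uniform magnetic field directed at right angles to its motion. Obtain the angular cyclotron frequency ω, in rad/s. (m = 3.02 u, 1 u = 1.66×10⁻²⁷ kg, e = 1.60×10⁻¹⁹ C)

ω ≈ 4.49×10^5 rad/s

ω = qB/m = (2×1.60×10^-19)(7.04×10^-3) / (5.01×10^-27) = 4.49×10^5 rad/s.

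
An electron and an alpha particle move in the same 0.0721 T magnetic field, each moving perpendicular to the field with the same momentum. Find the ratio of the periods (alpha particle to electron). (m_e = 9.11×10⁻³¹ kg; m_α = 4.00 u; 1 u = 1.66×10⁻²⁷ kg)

ratio ≈ 3640

T = 2πm/(qB) is independent of speed, so T₂/T₁ = (m₂/q₂)/(m₁/q₁).
T_{alpha particle}/T_{electron} = (6.64×10^-27/2e) / (9.11×10^-31/1e) = 3640.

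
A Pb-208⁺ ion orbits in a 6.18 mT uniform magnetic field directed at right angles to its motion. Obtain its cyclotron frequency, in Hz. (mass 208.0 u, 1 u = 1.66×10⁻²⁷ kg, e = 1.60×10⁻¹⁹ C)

f ≈ 456 Hz

f = qB/(2πm) = (1×1.60×10^-19)(6.18×10^-3) / [2π(3.45×10^-25)] = 456 Hz.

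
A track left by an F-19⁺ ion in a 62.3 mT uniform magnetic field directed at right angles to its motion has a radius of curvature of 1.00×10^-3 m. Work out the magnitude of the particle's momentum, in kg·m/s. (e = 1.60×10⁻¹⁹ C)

p ≈ 9.97×10^-24 kg·m/s

Since qvB = mv²/r, the momentum p = mv = qBr.
p = (1×1.60×10^-19)(0.0623)(1.00×10^-3) = 9.97×10^-24 kg·m/s.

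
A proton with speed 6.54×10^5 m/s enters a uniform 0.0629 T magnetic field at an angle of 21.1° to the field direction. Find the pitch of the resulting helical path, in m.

The velocity component along B is v∥ = v cos21.1° = 6.10×10^5 m/s.
The cyclotron period T = 2πm/(qB) = 1.04×10^-6 s is set by m, q, B alone.
Pitch = v∥·T = (6.10×10^5)(1.04×10^-6) = 0.636 m.

pitch ≈ 0.636 m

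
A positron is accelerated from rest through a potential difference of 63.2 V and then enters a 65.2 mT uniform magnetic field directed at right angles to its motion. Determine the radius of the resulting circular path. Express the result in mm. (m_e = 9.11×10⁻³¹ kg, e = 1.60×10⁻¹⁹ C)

r ≈ 0.411 mm

The kinetic energy gained is K = qV = (1×1.60×10^-19)(63.2) = 1.01×10^-17 J.
v = √(2K/m) = 4.71×10^6 m/s.
r = mv/(qB) = (9.11×10^-31)(4.71×10^6) / [(1×1.60×10^-19)(0.0652)] = 4.11×10^-4 m.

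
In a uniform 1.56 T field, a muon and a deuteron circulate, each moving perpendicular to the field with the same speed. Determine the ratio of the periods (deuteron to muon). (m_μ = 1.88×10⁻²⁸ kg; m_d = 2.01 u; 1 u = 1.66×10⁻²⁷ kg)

ratio ≈ 17.7

T = 2πm/(qB) is independent of speed, so T₂/T₁ = (m₂/q₂)/(m₁/q₁).
T_{deuteron}/T_{muon} = (3.34×10^-27/1e) / (1.88×10^-28/1e) = 17.7.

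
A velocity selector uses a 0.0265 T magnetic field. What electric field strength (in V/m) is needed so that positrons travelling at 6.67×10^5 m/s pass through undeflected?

qE = qvB ⇒ E = vB = (6.67×10^5)(0.0265) = 1.77×10^4 V/m.

E ≈ 1.77×10^4 V/m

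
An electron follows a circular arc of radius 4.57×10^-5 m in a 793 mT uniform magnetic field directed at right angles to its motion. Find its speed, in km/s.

v ≈ 6360 km/s

From qvB = mv²/r, v = qBr/m.
v = (1×1.60×10^-19)(0.793)(4.57×10^-5) / (9.11×10^-31) = 6.36×10^6 m/s.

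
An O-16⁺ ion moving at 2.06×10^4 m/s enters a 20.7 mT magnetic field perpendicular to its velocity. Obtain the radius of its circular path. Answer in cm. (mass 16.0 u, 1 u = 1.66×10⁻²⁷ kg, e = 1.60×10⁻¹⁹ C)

The magnetic force provides the centripetal force: qvB = mv²/r, so r = mv/(qB).
r = (2.66×10^-26 kg)(2.06×10^4 m/s) / [(1×1.60×10^-19 C)(0.0207 T)] = 0.165 m.

r ≈ 16.5 cm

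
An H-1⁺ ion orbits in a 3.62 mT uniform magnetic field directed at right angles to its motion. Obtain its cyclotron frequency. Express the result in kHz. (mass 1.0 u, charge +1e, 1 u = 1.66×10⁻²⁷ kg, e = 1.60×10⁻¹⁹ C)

f ≈ 55.5 kHz

f = qB/(2πm) = (1×1.60×10^-19)(3.62×10^-3) / [2π(1.66×10^-27)] = 5.55×10^4 Hz.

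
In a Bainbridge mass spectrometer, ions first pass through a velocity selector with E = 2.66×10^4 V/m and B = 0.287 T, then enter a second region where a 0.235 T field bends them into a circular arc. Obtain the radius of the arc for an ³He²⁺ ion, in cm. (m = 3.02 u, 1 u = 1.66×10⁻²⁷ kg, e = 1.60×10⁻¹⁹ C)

The selector passes v = E/B = 2.66×10^4/0.287 = 9.27×10^4 m/s.
In the deflection region, r = mv/(qB₂) = (5.01×10^-27)(9.27×10^4) / [(2×1.60×10^-19)(0.235)] = 6.18×10^-3 m.

r ≈ 0.618 cm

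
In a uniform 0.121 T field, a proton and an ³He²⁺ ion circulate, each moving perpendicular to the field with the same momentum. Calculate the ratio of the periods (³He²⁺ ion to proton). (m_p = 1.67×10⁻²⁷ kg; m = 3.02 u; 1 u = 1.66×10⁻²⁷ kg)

ratio ≈ 1.50

T = 2πm/(qB) is independent of speed, so T₂/T₁ = (m₂/q₂)/(m₁/q₁).
T_{³He²⁺ ion}/T_{proton} = (5.01×10^-27/2e) / (1.67×10^-27/1e) = 1.50.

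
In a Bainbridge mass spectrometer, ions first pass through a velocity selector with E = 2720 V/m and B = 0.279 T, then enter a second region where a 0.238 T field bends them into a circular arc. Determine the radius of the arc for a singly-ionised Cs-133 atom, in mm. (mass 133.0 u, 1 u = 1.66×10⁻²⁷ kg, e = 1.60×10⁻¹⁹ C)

The selector passes v = E/B = 2720/0.279 = 9750 m/s.
In the deflection region, r = mv/(qB₂) = (2.21×10^-25)(9750) / [(1×1.60×10^-19)(0.238)] = 0.0565 m.

r ≈ 56.5 mm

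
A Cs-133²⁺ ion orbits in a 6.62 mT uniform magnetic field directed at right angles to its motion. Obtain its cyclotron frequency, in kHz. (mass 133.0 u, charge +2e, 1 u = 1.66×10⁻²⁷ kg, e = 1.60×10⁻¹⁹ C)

f ≈ 1.53 kHz

f = qB/(2πm) = (2×1.60×10^-19)(6.62×10^-3) / [2π(2.21×10^-25)] = 1530 Hz.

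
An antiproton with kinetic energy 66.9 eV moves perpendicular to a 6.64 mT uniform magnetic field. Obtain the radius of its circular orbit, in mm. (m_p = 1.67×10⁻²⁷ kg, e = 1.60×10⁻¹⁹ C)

Convert the energy: K = 66.9 eV = 1.07×10^-17 J.
v = √(2K/m) = √(2·1.07×10^-17/1.67×10^-27) = 1.13×10^5 m/s.
r = mv/(qB) = (1.67×10^-27)(1.13×10^5) / [(1×1.60×10^-19)(6.64×10^-3)] = 0.178 m.

r ≈ 178 mm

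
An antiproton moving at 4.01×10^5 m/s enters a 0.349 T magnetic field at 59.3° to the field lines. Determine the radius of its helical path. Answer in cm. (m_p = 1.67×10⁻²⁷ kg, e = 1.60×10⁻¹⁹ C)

Only the perpendicular component v⊥ = v sin59.3° = 3.45×10^5 m/s is bent by the field.
r = m v⊥ /(qB) = (1.67×10^-27)(3.45×10^5) / [(1×1.60×10^-19)(0.349)] = 0.0103 m.

r ≈ 1.03 cm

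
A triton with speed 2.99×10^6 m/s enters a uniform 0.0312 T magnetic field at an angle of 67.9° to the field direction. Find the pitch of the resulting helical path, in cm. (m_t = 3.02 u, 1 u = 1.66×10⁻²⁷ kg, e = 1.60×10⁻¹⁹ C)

pitch ≈ 710 cm

The velocity component along B is v∥ = v cos67.9° = 1.12×10^6 m/s.
The cyclotron period T = 2πm/(qB) = 6.31×10^-6 s is set by m, q, B alone.
Pitch = v∥·T = (1.12×10^6)(6.31×10^-6) = 7.10 m.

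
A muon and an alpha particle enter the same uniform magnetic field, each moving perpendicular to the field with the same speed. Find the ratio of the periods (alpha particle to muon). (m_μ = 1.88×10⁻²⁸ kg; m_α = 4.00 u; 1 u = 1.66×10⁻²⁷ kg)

ratio ≈ 17.7

T = 2πm/(qB) is independent of speed, so T₂/T₁ = (m₂/q₂)/(m₁/q₁).
T_{alpha particle}/T_{muon} = (6.64×10^-27/2e) / (1.88×10^-28/1e) = 17.7.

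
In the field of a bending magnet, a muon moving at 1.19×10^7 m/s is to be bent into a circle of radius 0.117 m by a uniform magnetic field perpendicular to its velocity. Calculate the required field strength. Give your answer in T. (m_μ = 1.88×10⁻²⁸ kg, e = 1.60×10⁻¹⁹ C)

B ≈ 0.120 T

qvB = mv²/r gives B = mv/(qr).
B = (1.88×10^-28)(1.19×10^7) / [(1×1.60×10^-19)(0.117)] = 0.120 T.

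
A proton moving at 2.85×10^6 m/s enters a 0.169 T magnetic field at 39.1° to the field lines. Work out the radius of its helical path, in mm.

r ≈ 111 mm

Only the perpendicular component v⊥ = v sin39.1° = 1.80×10^6 m/s is bent by the field.
r = m v⊥ /(qB) = (1.67×10^-27)(1.80×10^6) / [(1×1.60×10^-19)(0.169)] = 0.111 m.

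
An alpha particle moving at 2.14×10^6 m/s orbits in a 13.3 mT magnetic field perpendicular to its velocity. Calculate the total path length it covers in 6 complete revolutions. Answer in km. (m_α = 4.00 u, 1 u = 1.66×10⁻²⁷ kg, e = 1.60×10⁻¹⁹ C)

r = mv/(qB) = 3.34 m, so one revolution covers 2πr = 21.0 m.
In 6 revolutions: L = 6·2πr = 126 m.

L ≈ 0.126 km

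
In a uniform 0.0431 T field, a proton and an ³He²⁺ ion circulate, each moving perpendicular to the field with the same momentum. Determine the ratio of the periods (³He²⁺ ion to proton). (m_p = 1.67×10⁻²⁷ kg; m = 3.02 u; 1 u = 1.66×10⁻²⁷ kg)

ratio ≈ 1.50

T = 2πm/(qB) is independent of speed, so T₂/T₁ = (m₂/q₂)/(m₁/q₁).
T_{³He²⁺ ion}/T_{proton} = (5.01×10^-27/2e) / (1.67×10^-27/1e) = 1.50.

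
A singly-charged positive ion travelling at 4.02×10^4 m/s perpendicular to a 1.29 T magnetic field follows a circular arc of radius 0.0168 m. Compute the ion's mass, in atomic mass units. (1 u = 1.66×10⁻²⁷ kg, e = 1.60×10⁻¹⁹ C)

m ≈ 52.0 u

qvB = mv²/r ⇒ m = qBr/v.
m = (1×1.60×10^-19)(1.29)(0.0168) / (4.02×10^4) = 8.63×10^-26 kg = 52.0 u.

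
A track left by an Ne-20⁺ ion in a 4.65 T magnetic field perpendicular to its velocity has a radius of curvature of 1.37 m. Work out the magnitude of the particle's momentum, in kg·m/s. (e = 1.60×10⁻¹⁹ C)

Since qvB = mv²/r, the momentum p = mv = qBr.
p = (1×1.60×10^-19)(4.65)(1.37) = 1.02×10^-18 kg·m/s.

p ≈ 1.02×10^-18 kg·m/s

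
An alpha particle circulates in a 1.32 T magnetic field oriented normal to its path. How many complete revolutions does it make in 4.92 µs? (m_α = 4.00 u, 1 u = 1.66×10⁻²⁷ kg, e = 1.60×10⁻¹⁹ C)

T = 2πm/(qB) = 2π(6.64×10^-27) / [(2×1.60×10^-19)(1.32)] = 9.8770×10^-8 s.
N = t/T = 4.92×10^-6 / 9.8770×10^-8 ≈ 49.81, so 49 complete revolutions.

N = 49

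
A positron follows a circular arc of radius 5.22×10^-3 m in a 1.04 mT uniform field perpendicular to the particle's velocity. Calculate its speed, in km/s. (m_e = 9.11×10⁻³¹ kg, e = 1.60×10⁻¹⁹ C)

v ≈ 953 km/s

From qvB = mv²/r, v = qBr/m.
v = (1×1.60×10^-19)(1.04×10^-3)(5.22×10^-3) / (9.11×10^-31) = 9.53×10^5 m/s.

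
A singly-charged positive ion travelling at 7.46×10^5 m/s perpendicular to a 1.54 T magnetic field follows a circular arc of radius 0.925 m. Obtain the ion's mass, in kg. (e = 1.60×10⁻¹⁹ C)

m ≈ 3.06×10^-25 kg

qvB = mv²/r ⇒ m = qBr/v.
m = (1×1.60×10^-19)(1.54)(0.925) / (7.46×10^5) = 3.06×10^-25 kg.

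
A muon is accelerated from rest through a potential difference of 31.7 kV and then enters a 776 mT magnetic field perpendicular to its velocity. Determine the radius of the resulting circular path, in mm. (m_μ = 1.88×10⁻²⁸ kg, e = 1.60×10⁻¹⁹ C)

The kinetic energy gained is K = qV = (1×1.60×10^-19)(3.17×10^4) = 5.07×10^-15 J.
v = √(2K/m) = 7.35×10^6 m/s.
r = mv/(qB) = (1.88×10^-28)(7.35×10^6) / [(1×1.60×10^-19)(0.776)] = 0.0111 m.

r ≈ 11.1 mm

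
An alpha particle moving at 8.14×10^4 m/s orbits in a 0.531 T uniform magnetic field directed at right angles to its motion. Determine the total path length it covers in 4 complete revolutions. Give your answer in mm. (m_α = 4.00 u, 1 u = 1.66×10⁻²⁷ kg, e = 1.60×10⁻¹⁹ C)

L ≈ 79.9 mm

r = mv/(qB) = 3.18×10^-3 m, so one revolution covers 2πr = 0.0200 m.
In 4 revolutions: L = 4·2πr = 0.0799 m.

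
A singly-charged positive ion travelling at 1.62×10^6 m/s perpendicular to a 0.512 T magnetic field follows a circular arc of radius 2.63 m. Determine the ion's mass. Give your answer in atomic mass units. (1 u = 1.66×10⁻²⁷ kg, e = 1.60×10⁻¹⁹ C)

m ≈ 80.1 u

qvB = mv²/r ⇒ m = qBr/v.
m = (1×1.60×10^-19)(0.512)(2.63) / (1.62×10^6) = 1.33×10^-25 kg = 80.1 u.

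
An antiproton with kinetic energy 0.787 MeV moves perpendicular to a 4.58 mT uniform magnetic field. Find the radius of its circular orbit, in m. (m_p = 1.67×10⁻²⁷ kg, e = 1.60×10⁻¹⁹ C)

Convert the energy: K = 0.787 MeV = 1.26×10^-13 J.
v = √(2K/m) = √(2·1.26×10^-13/1.67×10^-27) = 1.23×10^7 m/s.
r = mv/(qB) = (1.67×10^-27)(1.23×10^7) / [(1×1.60×10^-19)(4.58×10^-3)] = 28.0 m.

r ≈ 28.0 m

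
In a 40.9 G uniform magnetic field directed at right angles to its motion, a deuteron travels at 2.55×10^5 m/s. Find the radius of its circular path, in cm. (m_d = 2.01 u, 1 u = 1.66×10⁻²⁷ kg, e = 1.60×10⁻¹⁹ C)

The magnetic force provides the centripetal force: qvB = mv²/r, so r = mv/(qB).
r = (3.34×10^-27 kg)(2.55×10^5 m/s) / [(1×1.60×10^-19 C)(4.09×10^-3 T)] = 1.30 m.

r ≈ 130 cm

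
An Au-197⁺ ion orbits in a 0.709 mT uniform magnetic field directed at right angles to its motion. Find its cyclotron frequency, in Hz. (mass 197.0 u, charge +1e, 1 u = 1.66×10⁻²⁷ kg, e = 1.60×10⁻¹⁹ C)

f ≈ 55.2 Hz

f = qB/(2πm) = (1×1.60×10^-19)(7.09×10^-4) / [2π(3.27×10^-25)] = 55.2 Hz.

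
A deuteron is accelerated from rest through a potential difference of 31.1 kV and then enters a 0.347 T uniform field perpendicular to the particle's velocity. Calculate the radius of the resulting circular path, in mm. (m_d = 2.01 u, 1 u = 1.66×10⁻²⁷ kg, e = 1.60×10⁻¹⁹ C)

The kinetic energy gained is K = qV = (1×1.60×10^-19)(3.11×10^4) = 4.98×10^-15 J.
v = √(2K/m) = 1.73×10^6 m/s.
r = mv/(qB) = (3.34×10^-27)(1.73×10^6) / [(1×1.60×10^-19)(0.347)] = 0.104 m.

r ≈ 104 mm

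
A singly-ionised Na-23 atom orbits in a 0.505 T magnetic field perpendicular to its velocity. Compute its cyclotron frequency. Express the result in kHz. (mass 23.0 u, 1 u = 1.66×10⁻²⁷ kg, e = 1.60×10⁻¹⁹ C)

f ≈ 337 kHz

f = qB/(2πm) = (1×1.60×10^-19)(0.505) / [2π(3.82×10^-26)] = 3.37×10^5 Hz.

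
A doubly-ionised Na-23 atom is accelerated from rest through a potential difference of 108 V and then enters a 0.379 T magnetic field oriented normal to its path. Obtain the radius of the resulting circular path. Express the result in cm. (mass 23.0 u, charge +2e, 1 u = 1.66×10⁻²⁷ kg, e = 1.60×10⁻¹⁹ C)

The kinetic energy gained is K = qV = (2×1.60×10^-19)(108) = 3.46×10^-17 J.
v = √(2K/m) = 4.25×10^4 m/s.
r = mv/(qB) = (3.82×10^-26)(4.25×10^4) / [(2×1.60×10^-19)(0.379)] = 0.0134 m.

r ≈ 1.34 cm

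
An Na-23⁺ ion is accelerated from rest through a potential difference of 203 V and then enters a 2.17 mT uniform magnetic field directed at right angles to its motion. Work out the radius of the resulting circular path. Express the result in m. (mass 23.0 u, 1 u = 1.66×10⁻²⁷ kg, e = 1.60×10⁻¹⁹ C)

The kinetic energy gained is K = qV = (1×1.60×10^-19)(203) = 3.25×10^-17 J.
v = √(2K/m) = 4.12×10^4 m/s.
r = mv/(qB) = (3.82×10^-26)(4.12×10^4) / [(1×1.60×10^-19)(2.17×10^-3)] = 4.54 m.

r ≈ 4.54 m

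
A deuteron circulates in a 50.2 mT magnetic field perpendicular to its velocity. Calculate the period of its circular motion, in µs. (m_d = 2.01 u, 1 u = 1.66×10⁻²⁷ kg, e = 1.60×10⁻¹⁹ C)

T ≈ 2.61 µs

The cyclotron period is independent of speed: T = 2πm/(qB).
T = 2π(3.34×10^-27) / [(1×1.60×10^-19)(0.0502)] = 2.61×10^-6 s.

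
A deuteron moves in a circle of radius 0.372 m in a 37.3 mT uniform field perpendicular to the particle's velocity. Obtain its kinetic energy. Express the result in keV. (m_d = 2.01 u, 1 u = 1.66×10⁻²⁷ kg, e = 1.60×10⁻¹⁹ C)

v = qBr/m = (1×1.60×10^-19)(0.0373)(0.372) / (3.34×10^-27) = 6.65×10^5 m/s.
K = ½mv² = 0.5·(3.34×10^-27)·(6.65×10^5)² = 7.39×10^-16 J = 4.62 keV.

K ≈ 4.62 keV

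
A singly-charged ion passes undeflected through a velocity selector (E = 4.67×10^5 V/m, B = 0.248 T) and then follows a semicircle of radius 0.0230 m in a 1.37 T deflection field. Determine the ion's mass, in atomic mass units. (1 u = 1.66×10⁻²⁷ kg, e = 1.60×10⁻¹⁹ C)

m ≈ 1.61 u

v = E/B₁ = 1.88×10^6 m/s.
From r = mv/(qB₂), m = qB₂r/v = (1×1.60×10^-19)(1.37)(0.0230) / (1.88×10^6) = 2.68×10^-27 kg.
In atomic mass units: m = 2.68×10^-27 / 1.66×10^-27 = 1.61 u.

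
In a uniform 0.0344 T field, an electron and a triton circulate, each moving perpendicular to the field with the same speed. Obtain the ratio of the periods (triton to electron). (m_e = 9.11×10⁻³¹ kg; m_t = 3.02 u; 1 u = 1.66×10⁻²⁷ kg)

T = 2πm/(qB) is independent of speed, so T₂/T₁ = (m₂/q₂)/(m₁/q₁).
T_{triton}/T_{electron} = (5.01×10^-27/1e) / (9.11×10^-31/1e) = 5500.

ratio ≈ 5500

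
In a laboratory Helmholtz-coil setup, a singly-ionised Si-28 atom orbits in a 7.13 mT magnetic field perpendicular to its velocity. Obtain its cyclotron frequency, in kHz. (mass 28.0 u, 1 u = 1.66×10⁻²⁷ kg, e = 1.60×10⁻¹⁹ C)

f = qB/(2πm) = (1×1.60×10^-19)(7.13×10^-3) / [2π(4.65×10^-26)] = 3910 Hz.

f ≈ 3.91 kHz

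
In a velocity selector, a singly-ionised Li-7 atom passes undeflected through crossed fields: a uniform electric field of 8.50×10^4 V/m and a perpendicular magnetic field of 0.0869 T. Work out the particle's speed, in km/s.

For zero net force, qE = qvB, so v = E/B.
v = (8.50×10^4) / (0.0869) = 9.78×10^5 m/s.

v ≈ 978 km/s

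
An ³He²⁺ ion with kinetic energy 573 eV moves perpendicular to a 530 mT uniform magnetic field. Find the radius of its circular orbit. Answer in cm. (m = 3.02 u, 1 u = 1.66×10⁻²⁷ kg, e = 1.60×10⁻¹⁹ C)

r ≈ 0.565 cm

Convert the energy: K = 573 eV = 9.17×10^-17 J.
v = √(2K/m) = √(2·9.17×10^-17/5.01×10^-27) = 1.91×10^5 m/s.
r = mv/(qB) = (5.01×10^-27)(1.91×10^5) / [(2×1.60×10^-19)(0.530)] = 5.65×10^-3 m.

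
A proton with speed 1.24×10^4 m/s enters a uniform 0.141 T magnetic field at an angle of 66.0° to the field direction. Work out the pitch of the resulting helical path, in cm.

pitch ≈ 0.235 cm

The velocity component along B is v∥ = v cos66.0° = 5040 m/s.
The cyclotron period T = 2πm/(qB) = 4.65×10^-7 s is set by m, q, B alone.
Pitch = v∥·T = (5040)(4.65×10^-7) = 2.35×10^-3 m.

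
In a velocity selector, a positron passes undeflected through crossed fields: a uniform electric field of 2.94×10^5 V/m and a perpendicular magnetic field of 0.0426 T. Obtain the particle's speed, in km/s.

For zero net force, qE = qvB, so v = E/B.
v = (2.94×10^5) / (0.0426) = 6.90×10^6 m/s.

v ≈ 6900 km/s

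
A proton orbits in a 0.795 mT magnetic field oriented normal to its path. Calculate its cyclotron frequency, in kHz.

f = qB/(2πm) = (1×1.60×10^-19)(7.95×10^-4) / [2π(1.67×10^-27)] = 1.21×10^4 Hz.

f ≈ 12.1 kHz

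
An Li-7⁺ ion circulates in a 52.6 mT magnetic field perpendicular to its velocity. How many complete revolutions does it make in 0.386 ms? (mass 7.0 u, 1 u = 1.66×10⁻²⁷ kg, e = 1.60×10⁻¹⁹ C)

N = 44

T = 2πm/(qB) = 2π(1.162×10^-26) / [(1×1.60×10^-19)(0.0526)] = 8.6752×10^-6 s.
N = t/T = 3.86×10^-4 / 8.6752×10^-6 ≈ 44.49, so 44 complete revolutions.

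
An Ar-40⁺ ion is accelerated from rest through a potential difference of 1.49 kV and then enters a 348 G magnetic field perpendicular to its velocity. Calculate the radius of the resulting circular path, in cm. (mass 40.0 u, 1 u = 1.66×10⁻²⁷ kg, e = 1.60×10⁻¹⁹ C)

r ≈ 101 cm

The kinetic energy gained is K = qV = (1×1.60×10^-19)(1490) = 2.38×10^-16 J.
v = √(2K/m) = 8.47×10^4 m/s.
r = mv/(qB) = (6.64×10^-26)(8.47×10^4) / [(1×1.60×10^-19)(0.0348)] = 1.01 m.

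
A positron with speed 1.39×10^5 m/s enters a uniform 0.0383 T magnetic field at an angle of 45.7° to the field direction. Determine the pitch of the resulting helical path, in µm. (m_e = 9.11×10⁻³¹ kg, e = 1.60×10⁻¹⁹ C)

The velocity component along B is v∥ = v cos45.7° = 9.71×10^4 m/s.
The cyclotron period T = 2πm/(qB) = 9.34×10^-10 s is set by m, q, B alone.
Pitch = v∥·T = (9.71×10^4)(9.34×10^-10) = 9.07×10^-5 m.

pitch ≈ 90.7 µm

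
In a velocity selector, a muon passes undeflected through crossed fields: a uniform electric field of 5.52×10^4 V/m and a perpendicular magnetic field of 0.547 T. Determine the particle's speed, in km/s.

v ≈ 101 km/s

For zero net force, qE = qvB, so v = E/B.
v = (5.52×10^4) / (0.547) = 1.01×10^5 m/s.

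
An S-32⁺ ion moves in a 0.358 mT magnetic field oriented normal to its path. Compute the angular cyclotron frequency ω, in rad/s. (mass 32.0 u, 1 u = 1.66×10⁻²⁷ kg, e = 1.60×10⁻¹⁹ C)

ω ≈ 1080 rad/s

ω = qB/m = (1×1.60×10^-19)(3.58×10^-4) / (5.31×10^-26) = 1080 rad/s.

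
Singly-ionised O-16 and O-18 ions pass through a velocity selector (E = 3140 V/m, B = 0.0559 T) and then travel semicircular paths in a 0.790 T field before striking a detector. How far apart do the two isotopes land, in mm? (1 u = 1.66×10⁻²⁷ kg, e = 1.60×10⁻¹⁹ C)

Δd ≈ 2.95 mm

Both emerge at v = E/B₁ = 5.62×10^4 m/s.
r = mv/(qB₂), so r₁ = 0.01180 m and r₂ = 0.01328 m, giving Δr = 1.48×10^-3 m.
After a semicircle each ion lands a diameter 2r from the entry slit, so the separation is 2Δr = 2.95×10^-3 m.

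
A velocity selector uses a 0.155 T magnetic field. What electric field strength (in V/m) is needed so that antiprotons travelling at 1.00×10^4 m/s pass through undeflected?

E ≈ 1550 V/m

qE = qvB ⇒ E = vB = (1.00×10^4)(0.155) = 1550 V/m.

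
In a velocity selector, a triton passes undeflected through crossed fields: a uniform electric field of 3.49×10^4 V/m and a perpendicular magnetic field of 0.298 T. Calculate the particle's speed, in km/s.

For zero net force, qE = qvB, so v = E/B.
v = (3.49×10^4) / (0.298) = 1.17×10^5 m/s.

v ≈ 117 km/s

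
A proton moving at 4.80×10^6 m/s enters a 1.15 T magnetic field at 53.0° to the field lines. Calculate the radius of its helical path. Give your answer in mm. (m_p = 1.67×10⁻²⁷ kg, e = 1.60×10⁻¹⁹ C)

Only the perpendicular component v⊥ = v sin53.0° = 3.83×10^6 m/s is bent by the field.
r = m v⊥ /(qB) = (1.67×10^-27)(3.83×10^6) / [(1×1.60×10^-19)(1.15)] = 0.0348 m.

r ≈ 34.8 mm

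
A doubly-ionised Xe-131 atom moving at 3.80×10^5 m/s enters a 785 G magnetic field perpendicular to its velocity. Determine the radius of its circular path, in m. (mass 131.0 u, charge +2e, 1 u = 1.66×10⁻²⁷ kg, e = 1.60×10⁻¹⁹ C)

The magnetic force provides the centripetal force: qvB = mv²/r, so r = mv/(qB).
r = (2.17×10^-25 kg)(3.80×10^5 m/s) / [(2×1.60×10^-19 C)(0.0785 T)] = 3.29 m.

r ≈ 3.29 m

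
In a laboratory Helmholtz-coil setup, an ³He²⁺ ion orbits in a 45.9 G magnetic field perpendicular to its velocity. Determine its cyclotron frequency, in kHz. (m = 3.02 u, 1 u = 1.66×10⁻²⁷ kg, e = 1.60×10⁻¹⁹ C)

f = qB/(2πm) = (2×1.60×10^-19)(4.59×10^-3) / [2π(5.01×10^-27)] = 4.66×10^4 Hz.

f ≈ 46.6 kHz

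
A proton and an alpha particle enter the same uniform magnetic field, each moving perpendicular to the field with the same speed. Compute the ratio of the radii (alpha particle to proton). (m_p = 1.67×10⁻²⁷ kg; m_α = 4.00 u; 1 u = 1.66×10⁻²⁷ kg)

ratio ≈ 1.99

r = mv/(qB) ⇒ at equal v, r ∝ m/q.
r_{alpha particle}/r_{proton} = 1.99.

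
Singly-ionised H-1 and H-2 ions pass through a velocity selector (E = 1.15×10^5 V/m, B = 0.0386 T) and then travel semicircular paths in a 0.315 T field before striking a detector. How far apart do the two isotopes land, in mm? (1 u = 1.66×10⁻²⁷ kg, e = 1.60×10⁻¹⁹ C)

Δd ≈ 196 mm

Both emerge at v = E/B₁ = 2.98×10^6 m/s.
r = mv/(qB₂), so r₁ = 0.09813 m and r₂ = 0.1963 m, giving Δr = 0.0981 m.
After a semicircle each ion lands a diameter 2r from the entry slit, so the separation is 2Δr = 0.196 m.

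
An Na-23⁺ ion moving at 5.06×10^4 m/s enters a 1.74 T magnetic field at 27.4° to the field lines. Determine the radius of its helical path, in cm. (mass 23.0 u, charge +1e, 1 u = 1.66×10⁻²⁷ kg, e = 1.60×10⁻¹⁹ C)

r ≈ 0.319 cm

Only the perpendicular component v⊥ = v sin27.4° = 2.33×10^4 m/s is bent by the field.
r = m v⊥ /(qB) = (3.82×10^-26)(2.33×10^4) / [(1×1.60×10^-19)(1.74)] = 3.19×10^-3 m.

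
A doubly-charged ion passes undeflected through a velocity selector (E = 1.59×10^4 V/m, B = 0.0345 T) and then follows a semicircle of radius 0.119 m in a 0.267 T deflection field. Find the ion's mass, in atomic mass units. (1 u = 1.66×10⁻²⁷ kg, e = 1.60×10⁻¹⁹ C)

v = E/B₁ = 4.61×10^5 m/s.
From r = mv/(qB₂), m = qB₂r/v = (2×1.60×10^-19)(0.267)(0.119) / (4.61×10^5) = 2.21×10^-26 kg.
In atomic mass units: m = 2.21×10^-26 / 1.66×10^-27 = 13.3 u.

m ≈ 13.3 u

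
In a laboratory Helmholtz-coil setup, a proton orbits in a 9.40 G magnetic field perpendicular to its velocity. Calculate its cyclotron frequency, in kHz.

f ≈ 14.3 kHz

f = qB/(2πm) = (1×1.60×10^-19)(9.40×10^-4) / [2π(1.67×10^-27)] = 1.43×10^4 Hz.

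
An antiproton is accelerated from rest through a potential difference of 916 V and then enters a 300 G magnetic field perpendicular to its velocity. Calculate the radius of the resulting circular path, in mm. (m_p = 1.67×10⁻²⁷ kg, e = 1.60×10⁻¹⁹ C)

The kinetic energy gained is K = qV = (1×1.60×10^-19)(916) = 1.47×10^-16 J.
v = √(2K/m) = 4.19×10^5 m/s.
r = mv/(qB) = (1.67×10^-27)(4.19×10^5) / [(1×1.60×10^-19)(0.0300)] = 0.146 m.

r ≈ 146 mm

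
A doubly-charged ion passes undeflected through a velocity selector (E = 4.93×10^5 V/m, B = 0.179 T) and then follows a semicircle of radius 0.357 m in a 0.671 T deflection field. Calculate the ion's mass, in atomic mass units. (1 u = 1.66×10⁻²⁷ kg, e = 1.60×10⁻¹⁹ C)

m ≈ 16.8 u

v = E/B₁ = 2.75×10^6 m/s.
From r = mv/(qB₂), m = qB₂r/v = (2×1.60×10^-19)(0.671)(0.357) / (2.75×10^6) = 2.78×10^-26 kg.
In atomic mass units: m = 2.78×10^-26 / 1.66×10^-27 = 16.8 u.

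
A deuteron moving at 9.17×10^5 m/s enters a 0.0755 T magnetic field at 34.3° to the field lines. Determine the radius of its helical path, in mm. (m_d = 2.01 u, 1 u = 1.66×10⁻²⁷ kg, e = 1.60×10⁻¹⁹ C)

r ≈ 143 mm

Only the perpendicular component v⊥ = v sin34.3° = 5.17×10^5 m/s is bent by the field.
r = m v⊥ /(qB) = (3.34×10^-27)(5.17×10^5) / [(1×1.60×10^-19)(0.0755)] = 0.143 m.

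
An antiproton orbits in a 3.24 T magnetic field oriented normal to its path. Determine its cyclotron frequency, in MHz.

f = qB/(2πm) = (1×1.60×10^-19)(3.24) / [2π(1.67×10^-27)] = 4.94×10^7 Hz.

f ≈ 49.4 MHz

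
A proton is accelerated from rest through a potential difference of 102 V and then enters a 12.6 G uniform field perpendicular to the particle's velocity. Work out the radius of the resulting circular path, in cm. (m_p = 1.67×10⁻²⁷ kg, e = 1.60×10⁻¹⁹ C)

r ≈ 116 cm

The kinetic energy gained is K = qV = (1×1.60×10^-19)(102) = 1.63×10^-17 J.
v = √(2K/m) = 1.40×10^5 m/s.
r = mv/(qB) = (1.67×10^-27)(1.40×10^5) / [(1×1.60×10^-19)(1.26×10^-3)] = 1.16 m.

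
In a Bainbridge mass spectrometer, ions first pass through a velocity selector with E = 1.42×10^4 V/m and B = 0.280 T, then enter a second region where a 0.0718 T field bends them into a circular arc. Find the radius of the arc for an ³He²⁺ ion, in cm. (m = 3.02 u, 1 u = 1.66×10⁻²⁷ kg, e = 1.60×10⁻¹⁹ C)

The selector passes v = E/B = 1.42×10^4/0.280 = 5.07×10^4 m/s.
In the deflection region, r = mv/(qB₂) = (5.01×10^-27)(5.07×10^4) / [(2×1.60×10^-19)(0.0718)] = 0.0111 m.

r ≈ 1.11 cm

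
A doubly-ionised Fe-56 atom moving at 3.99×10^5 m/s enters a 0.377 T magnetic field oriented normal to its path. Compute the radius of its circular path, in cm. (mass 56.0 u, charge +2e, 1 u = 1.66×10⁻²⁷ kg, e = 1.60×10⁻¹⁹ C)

The magnetic force provides the centripetal force: qvB = mv²/r, so r = mv/(qB).
r = (9.30×10^-26 kg)(3.99×10^5 m/s) / [(2×1.60×10^-19 C)(0.377 T)] = 0.307 m.

r ≈ 30.7 cm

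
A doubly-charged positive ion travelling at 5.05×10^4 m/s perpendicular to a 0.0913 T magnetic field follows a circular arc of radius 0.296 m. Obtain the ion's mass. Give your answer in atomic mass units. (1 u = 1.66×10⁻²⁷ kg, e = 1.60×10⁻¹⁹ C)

qvB = mv²/r ⇒ m = qBr/v.
m = (2×1.60×10^-19)(0.0913)(0.296) / (5.05×10^4) = 1.71×10^-25 kg = 103 u.

m ≈ 103 u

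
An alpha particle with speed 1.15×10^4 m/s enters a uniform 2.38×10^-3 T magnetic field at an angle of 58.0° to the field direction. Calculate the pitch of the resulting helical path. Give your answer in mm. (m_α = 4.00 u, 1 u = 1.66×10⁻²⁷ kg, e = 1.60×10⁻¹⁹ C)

The velocity component along B is v∥ = v cos58.0° = 6090 m/s.
The cyclotron period T = 2πm/(qB) = 5.48×10^-5 s is set by m, q, B alone.
Pitch = v∥·T = (6090)(5.48×10^-5) = 0.334 m.

pitch ≈ 334 mm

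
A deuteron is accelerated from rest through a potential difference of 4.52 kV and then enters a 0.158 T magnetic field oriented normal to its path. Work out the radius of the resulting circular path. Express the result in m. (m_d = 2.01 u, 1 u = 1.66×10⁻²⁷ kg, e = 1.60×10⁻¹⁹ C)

The kinetic energy gained is K = qV = (1×1.60×10^-19)(4520) = 7.23×10^-16 J.
v = √(2K/m) = 6.58×10^5 m/s.
r = mv/(qB) = (3.34×10^-27)(6.58×10^5) / [(1×1.60×10^-19)(0.158)] = 0.0869 m.

r ≈ 0.0869 m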